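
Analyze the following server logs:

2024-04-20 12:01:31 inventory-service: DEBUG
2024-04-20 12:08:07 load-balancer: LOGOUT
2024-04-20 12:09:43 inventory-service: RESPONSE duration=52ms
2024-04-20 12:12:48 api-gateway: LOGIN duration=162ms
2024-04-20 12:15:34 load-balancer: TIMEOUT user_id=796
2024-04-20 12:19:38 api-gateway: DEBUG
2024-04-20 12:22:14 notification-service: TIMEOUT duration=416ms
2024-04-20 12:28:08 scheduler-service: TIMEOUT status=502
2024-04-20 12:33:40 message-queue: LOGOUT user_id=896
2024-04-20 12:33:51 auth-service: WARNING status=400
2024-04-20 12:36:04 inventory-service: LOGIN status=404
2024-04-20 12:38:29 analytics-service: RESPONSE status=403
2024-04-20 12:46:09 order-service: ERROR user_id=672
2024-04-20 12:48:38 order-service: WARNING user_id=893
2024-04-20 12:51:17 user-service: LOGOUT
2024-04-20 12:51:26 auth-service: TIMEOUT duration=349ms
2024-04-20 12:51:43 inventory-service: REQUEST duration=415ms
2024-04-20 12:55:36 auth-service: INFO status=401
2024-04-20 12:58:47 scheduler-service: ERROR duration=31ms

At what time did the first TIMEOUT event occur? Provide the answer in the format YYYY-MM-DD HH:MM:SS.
2024-04-20 12:15:34

To find the first event:

1. Filter for all TIMEOUT events
2. Sort by timestamp
3. Select the first one
4. Timestamp: 2024-04-20 12:15:34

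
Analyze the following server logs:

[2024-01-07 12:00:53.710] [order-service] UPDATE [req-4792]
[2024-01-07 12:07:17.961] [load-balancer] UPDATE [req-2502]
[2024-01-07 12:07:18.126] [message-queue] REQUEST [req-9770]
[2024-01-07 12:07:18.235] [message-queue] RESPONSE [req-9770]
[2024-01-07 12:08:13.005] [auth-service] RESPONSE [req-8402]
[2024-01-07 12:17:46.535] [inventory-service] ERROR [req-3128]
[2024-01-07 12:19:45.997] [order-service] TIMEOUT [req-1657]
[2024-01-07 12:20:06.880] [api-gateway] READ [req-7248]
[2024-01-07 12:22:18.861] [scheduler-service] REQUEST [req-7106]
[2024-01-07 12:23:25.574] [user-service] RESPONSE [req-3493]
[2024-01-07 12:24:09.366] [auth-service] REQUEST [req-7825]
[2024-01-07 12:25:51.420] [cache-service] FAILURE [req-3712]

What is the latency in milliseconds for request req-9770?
109

To calculate latency:

1. Find REQUEST with id req-9770: 2024-01-07 12:07:18.126
2. Find RESPONSE with id req-9770: 2024-01-07 12:07:18.235
3. Latency: 2024-01-07 12:07:18.235 - 2024-01-07 12:07:18.126 = 109ms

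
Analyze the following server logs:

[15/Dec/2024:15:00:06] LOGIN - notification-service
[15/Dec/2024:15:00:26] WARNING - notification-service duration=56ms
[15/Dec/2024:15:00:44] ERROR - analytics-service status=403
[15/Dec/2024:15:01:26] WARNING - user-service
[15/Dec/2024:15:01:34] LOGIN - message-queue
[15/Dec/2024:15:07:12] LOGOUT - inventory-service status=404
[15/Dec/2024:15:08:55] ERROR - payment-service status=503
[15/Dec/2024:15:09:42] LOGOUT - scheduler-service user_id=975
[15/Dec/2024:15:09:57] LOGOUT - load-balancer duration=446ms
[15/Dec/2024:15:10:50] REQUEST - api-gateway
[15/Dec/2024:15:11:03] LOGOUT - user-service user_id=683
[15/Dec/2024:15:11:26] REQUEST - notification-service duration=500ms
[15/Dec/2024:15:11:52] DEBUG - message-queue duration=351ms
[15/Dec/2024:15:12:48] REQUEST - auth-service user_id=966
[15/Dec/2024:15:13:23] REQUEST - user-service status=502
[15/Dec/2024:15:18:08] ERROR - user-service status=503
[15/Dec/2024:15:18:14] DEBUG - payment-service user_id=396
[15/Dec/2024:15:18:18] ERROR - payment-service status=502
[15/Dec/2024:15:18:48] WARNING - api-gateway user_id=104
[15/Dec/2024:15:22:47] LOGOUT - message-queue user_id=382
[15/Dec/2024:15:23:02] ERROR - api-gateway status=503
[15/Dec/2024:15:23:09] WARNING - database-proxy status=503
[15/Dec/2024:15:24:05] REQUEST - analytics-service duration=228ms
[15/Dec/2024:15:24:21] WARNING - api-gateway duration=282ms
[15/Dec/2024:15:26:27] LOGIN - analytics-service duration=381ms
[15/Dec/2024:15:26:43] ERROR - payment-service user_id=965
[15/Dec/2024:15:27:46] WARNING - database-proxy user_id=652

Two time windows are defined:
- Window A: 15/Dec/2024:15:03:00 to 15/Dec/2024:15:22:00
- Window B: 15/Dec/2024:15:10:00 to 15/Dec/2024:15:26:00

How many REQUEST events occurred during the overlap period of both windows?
4

To find overlap events:

1. Window A: 15/Dec/2024:15:03:00 to 15/Dec/2024:15:22:00
2. Window B: 15/Dec/2024:15:10:00 to 15/Dec/2024:15:26:00
3. Overlap period: 15/Dec/2024:15:10:00 to 15/Dec/2024:15:22:00
4. Count REQUEST events in overlap: 4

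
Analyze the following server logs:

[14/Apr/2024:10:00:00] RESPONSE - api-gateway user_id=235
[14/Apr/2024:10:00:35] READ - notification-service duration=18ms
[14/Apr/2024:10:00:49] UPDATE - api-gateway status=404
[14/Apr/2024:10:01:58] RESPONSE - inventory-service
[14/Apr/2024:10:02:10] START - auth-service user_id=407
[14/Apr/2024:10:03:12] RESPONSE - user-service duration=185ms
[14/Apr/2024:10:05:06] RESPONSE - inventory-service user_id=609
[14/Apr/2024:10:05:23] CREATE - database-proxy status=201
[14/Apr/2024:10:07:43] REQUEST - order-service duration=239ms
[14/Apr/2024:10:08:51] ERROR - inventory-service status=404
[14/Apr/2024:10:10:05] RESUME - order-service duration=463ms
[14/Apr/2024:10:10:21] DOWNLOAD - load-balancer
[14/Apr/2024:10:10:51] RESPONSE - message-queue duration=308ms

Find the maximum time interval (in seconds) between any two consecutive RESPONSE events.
345

To find the longest gap:

1. Extract all RESPONSE events in chronological order
2. Calculate time differences between consecutive events
3. Find the maximum difference
4. Longest gap: 345 seconds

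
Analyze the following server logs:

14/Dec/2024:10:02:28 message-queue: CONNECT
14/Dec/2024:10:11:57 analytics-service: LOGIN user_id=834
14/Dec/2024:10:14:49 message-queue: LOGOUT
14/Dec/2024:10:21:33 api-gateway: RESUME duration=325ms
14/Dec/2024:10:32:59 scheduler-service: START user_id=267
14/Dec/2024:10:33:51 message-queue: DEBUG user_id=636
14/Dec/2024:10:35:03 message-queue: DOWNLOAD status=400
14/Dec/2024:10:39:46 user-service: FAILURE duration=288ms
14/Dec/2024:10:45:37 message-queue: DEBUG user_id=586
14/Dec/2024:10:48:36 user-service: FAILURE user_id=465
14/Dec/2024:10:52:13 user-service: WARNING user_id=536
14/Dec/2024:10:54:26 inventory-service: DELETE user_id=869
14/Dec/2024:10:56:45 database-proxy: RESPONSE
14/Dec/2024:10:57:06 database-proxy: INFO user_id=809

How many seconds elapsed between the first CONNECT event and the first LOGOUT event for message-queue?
741

To find the time between events:

1. Locate the first CONNECT event for message-queue: 14/Dec/2024:10:02:28
2. Locate the first LOGOUT event for message-queue: 14/Dec/2024:10:14:49
3. Calculate the difference: 14/Dec/2024:10:14:49 - 14/Dec/2024:10:02:28 = 741 seconds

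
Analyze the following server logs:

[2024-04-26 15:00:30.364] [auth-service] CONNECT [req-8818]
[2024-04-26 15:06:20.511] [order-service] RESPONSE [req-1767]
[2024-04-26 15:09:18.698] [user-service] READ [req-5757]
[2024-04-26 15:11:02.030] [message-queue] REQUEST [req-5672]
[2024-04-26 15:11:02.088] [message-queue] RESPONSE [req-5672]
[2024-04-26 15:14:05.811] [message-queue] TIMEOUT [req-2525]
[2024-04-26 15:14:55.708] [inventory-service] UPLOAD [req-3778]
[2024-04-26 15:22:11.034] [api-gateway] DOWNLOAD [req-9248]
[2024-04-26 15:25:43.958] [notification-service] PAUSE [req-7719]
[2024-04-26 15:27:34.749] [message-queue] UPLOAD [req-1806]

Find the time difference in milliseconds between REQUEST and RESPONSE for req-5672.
58

To calculate latency:

1. Find REQUEST with id req-5672: 2024-04-26 15:11:02.030
2. Find RESPONSE with id req-5672: 2024-04-26 15:11:02.088
3. Latency: 2024-04-26 15:11:02.088 - 2024-04-26 15:11:02.030 = 58ms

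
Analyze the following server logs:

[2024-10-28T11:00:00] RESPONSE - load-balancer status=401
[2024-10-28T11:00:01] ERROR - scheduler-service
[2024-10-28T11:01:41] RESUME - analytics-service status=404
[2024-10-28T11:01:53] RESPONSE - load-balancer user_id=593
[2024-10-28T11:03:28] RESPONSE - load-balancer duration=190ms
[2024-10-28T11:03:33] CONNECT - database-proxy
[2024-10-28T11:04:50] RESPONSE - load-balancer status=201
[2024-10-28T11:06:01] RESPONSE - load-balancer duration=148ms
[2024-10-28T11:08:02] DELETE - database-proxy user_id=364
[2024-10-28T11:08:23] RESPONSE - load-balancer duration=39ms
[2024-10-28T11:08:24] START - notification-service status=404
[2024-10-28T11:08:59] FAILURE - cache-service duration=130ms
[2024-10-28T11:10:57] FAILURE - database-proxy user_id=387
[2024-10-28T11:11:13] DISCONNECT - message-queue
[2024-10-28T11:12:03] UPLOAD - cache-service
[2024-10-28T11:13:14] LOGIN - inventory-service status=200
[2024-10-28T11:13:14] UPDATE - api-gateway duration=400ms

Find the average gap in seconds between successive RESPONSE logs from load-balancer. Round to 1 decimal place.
100.6

To calculate average interval:

1. Find all RESPONSE events for load-balancer in order
2. Calculate time gaps between consecutive events
3. Compute mean of gaps: 503 / 5 = 100.6 seconds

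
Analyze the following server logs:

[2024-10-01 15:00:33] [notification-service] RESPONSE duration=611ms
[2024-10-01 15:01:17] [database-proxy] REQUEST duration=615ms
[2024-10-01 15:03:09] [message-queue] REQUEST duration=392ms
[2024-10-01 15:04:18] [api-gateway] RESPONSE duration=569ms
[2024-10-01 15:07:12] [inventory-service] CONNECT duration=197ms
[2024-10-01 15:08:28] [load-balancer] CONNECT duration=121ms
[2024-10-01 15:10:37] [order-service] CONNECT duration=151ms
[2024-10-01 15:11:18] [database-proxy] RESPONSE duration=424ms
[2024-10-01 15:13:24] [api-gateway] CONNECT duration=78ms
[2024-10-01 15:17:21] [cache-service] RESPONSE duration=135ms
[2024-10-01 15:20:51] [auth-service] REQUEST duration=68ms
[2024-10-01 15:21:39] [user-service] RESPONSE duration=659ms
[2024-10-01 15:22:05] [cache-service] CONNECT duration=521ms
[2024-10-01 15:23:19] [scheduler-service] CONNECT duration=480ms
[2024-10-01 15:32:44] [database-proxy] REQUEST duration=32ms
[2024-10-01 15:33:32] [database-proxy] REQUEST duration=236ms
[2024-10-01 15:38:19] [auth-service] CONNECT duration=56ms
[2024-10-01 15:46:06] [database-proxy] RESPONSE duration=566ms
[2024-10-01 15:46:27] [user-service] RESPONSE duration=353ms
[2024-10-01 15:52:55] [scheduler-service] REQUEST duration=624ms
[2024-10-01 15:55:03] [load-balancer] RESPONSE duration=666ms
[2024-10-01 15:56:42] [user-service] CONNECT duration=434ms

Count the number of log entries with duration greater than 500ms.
8

To count timeouts:

1. Threshold: 500ms
2. Extract duration from each log entry
3. Count entries where duration > 500
4. Timeout count: 8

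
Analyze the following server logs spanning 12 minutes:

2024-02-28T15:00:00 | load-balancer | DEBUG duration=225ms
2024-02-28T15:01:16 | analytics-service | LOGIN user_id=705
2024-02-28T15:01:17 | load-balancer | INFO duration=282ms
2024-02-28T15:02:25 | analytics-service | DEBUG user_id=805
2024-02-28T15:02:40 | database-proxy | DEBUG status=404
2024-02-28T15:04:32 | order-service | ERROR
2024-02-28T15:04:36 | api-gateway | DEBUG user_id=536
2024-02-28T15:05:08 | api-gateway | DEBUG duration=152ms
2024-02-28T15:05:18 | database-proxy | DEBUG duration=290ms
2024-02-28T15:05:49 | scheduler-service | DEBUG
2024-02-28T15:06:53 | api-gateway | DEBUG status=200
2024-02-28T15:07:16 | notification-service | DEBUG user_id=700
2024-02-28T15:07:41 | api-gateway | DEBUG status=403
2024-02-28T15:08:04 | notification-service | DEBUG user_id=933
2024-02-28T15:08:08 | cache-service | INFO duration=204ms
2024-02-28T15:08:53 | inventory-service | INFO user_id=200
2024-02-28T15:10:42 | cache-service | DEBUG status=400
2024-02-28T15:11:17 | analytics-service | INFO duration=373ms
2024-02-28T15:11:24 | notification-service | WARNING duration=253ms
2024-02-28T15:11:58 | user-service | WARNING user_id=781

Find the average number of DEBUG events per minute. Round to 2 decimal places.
1.0

To calculate the rate:

1. Count total DEBUG events: 12
2. Total time period: 12 minutes
3. Rate = 12 / 12 = 1.0 events per minute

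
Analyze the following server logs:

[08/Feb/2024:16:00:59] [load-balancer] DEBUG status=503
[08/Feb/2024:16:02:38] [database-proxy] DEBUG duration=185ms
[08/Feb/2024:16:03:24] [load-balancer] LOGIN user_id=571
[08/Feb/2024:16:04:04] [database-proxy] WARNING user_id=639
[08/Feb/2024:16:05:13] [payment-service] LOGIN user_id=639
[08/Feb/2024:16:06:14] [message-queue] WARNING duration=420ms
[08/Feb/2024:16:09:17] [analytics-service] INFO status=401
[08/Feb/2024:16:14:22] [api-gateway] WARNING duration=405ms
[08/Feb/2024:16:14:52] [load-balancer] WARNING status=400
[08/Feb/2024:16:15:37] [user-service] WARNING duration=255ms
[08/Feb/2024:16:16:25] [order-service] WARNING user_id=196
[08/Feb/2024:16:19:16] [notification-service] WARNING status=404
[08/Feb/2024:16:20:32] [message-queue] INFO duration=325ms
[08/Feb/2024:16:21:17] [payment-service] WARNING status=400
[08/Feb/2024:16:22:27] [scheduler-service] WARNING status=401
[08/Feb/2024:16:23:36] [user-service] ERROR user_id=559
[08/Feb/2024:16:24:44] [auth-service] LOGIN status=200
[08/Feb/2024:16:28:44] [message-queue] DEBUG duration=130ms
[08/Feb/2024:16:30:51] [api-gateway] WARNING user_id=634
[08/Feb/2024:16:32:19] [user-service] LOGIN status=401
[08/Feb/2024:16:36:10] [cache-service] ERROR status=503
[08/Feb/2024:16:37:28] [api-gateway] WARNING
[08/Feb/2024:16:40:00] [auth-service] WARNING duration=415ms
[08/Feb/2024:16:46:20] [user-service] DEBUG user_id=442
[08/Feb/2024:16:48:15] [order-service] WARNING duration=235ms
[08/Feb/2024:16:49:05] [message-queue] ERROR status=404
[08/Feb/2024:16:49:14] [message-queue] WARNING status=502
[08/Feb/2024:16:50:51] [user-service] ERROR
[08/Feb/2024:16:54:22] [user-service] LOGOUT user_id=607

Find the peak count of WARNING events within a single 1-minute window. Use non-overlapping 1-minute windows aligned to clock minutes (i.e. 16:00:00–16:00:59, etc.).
2

To find the burst window:

1. Divide the log period into non-overlapping 1-minute windows starting at 16:00
2. Count WARNING events in each window
3. Find the window with maximum count
4. Maximum events in a window: 2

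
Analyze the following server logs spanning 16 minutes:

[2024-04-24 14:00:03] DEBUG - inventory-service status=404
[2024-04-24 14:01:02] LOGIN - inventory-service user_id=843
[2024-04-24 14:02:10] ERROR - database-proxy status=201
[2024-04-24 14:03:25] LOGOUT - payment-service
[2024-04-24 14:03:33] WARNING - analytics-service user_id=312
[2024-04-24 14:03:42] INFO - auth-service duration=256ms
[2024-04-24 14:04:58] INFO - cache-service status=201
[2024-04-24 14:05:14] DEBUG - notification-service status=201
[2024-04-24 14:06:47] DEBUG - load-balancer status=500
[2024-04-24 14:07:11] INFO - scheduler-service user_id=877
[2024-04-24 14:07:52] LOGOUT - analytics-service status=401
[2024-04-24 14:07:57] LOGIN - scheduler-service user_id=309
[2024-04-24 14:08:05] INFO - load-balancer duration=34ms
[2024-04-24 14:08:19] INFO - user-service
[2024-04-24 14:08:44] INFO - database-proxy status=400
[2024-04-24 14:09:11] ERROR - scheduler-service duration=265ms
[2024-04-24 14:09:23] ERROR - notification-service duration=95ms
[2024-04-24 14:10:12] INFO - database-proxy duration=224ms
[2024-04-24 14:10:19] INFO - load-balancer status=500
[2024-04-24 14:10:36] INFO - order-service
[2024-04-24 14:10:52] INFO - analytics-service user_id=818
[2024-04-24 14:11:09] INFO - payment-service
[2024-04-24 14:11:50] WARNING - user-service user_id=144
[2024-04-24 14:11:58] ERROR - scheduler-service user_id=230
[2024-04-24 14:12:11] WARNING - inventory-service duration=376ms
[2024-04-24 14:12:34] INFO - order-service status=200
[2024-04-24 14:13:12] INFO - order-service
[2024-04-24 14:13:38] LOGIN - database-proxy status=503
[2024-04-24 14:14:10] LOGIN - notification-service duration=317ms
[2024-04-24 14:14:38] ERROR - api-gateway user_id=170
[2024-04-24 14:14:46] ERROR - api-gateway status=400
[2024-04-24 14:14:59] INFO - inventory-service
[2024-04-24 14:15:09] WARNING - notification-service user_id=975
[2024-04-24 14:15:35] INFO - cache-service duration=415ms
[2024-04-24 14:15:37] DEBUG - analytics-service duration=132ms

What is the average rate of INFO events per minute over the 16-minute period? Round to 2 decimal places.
0.94

To calculate the rate:

1. Count total INFO events: 15
2. Total time period: 16 minutes
3. Rate = 15 / 16 = 0.94 events per minute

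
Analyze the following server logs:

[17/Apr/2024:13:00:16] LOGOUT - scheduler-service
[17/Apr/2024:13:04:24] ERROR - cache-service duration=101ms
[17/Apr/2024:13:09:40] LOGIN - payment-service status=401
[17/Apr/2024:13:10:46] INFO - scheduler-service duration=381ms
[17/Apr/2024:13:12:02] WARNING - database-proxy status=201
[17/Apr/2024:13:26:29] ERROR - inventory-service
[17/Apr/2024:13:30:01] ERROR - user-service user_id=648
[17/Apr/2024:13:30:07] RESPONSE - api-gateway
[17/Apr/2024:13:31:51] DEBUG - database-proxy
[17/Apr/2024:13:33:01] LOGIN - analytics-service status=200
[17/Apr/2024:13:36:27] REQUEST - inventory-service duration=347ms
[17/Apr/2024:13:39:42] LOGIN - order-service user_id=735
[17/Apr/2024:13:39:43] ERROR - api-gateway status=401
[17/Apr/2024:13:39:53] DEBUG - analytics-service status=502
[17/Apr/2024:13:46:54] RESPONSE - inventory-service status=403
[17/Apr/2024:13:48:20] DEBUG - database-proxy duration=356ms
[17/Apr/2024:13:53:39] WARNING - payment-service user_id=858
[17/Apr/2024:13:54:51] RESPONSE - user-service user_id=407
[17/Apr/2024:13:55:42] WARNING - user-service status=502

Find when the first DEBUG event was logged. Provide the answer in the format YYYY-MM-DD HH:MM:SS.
2024-04-17 13:31:51

To find the first event:

1. Filter for all DEBUG events
2. Sort by timestamp
3. Select the first one
4. Timestamp: 2024-04-17 13:31:51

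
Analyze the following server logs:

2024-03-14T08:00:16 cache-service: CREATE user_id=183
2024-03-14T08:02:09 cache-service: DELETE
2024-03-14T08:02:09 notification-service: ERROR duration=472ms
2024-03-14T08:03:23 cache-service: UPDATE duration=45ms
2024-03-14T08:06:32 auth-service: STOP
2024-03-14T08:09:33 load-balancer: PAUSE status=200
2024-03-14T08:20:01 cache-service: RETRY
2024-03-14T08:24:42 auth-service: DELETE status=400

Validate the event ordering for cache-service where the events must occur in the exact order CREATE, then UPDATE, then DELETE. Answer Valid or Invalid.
Invalid

To validate ordering:

1. Required order: CREATE → UPDATE → DELETE
2. Rule: the events must occur in the exact order CREATE, then UPDATE, then DELETE
3. Check actual order of events for cache-service
4. Result: Invalid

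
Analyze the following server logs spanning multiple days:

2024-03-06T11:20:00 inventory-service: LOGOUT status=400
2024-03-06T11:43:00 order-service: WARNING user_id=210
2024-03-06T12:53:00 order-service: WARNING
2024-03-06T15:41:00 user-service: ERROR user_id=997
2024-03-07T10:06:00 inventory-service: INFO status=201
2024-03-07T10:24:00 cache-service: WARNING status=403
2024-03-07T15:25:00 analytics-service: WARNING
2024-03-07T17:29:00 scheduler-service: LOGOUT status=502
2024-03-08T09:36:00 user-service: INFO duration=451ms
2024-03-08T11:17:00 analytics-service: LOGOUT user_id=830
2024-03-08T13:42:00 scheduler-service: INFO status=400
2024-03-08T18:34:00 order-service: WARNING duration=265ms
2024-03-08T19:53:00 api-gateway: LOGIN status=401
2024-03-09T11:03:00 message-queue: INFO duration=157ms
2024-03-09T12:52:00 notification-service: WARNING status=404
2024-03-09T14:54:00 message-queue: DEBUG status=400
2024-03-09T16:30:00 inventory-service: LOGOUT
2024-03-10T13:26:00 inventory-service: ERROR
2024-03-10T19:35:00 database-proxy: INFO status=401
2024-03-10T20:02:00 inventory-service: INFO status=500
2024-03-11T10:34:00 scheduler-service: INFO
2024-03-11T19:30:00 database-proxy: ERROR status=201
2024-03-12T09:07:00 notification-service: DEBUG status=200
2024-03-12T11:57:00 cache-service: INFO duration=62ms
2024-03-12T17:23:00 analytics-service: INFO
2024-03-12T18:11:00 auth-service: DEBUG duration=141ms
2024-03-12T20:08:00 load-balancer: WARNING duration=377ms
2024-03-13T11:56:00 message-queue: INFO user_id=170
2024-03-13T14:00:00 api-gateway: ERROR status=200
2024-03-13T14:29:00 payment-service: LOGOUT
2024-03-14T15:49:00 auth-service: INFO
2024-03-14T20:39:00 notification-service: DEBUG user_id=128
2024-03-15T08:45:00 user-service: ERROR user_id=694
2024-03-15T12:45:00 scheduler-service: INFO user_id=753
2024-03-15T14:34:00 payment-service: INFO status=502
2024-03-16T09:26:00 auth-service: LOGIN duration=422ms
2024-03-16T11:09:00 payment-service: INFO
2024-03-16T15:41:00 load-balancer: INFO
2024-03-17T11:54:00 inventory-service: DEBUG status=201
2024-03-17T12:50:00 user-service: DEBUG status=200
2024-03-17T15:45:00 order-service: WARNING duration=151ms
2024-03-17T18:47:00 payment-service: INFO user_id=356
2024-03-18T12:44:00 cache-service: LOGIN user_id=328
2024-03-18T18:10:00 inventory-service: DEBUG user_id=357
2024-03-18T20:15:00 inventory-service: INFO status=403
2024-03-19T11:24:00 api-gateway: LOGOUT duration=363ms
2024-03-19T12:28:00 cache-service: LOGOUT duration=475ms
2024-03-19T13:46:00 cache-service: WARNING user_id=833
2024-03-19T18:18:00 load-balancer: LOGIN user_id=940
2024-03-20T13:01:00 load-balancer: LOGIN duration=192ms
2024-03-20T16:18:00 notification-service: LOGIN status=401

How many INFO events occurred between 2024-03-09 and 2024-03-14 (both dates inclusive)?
8

To filter by date range:

1. Date range: 2024-03-09 through 2024-03-14, both dates inclusive
2. Filter for INFO events whose date falls in this range
3. Count matching events: 8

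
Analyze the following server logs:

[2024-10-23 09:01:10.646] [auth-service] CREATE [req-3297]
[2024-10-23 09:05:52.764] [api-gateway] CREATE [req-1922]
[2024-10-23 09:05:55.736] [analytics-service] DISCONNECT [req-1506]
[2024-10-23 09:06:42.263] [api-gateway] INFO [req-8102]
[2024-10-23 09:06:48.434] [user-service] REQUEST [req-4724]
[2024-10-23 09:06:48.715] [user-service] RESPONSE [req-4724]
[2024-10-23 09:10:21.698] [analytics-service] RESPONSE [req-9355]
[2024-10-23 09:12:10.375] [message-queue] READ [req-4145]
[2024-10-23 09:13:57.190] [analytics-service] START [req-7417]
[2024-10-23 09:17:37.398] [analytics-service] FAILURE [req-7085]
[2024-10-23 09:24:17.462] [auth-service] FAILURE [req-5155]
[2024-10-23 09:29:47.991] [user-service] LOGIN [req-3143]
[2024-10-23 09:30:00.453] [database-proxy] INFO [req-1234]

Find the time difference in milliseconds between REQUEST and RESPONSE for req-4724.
281

To calculate latency:

1. Find REQUEST with id req-4724: 2024-10-23 09:06:48.434
2. Find RESPONSE with id req-4724: 2024-10-23 09:06:48.715
3. Latency: 2024-10-23 09:06:48.715 - 2024-10-23 09:06:48.434 = 281ms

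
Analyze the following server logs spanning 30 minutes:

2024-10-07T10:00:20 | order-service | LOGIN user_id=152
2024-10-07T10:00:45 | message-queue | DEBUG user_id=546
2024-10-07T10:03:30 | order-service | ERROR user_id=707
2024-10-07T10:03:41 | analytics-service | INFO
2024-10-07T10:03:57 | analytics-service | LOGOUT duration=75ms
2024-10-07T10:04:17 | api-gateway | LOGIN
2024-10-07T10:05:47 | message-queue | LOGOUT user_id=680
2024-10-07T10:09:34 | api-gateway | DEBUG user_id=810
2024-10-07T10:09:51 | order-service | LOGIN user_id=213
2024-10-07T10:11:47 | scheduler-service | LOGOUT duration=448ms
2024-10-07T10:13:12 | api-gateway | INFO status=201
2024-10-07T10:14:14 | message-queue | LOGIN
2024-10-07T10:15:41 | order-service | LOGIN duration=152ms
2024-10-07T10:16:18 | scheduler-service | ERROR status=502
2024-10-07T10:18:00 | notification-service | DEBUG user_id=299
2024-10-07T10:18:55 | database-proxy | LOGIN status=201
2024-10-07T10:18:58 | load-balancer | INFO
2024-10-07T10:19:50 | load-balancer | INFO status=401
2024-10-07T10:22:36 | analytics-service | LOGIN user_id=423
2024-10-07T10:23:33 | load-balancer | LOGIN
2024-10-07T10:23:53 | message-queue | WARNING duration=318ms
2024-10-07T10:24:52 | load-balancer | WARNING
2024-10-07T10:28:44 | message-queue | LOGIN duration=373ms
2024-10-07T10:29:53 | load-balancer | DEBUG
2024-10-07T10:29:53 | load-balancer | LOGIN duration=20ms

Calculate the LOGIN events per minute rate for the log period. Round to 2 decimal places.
0.33

To calculate the rate:

1. Count total LOGIN events: 10
2. Total time period: 30 minutes
3. Rate = 10 / 30 = 0.33 events per minute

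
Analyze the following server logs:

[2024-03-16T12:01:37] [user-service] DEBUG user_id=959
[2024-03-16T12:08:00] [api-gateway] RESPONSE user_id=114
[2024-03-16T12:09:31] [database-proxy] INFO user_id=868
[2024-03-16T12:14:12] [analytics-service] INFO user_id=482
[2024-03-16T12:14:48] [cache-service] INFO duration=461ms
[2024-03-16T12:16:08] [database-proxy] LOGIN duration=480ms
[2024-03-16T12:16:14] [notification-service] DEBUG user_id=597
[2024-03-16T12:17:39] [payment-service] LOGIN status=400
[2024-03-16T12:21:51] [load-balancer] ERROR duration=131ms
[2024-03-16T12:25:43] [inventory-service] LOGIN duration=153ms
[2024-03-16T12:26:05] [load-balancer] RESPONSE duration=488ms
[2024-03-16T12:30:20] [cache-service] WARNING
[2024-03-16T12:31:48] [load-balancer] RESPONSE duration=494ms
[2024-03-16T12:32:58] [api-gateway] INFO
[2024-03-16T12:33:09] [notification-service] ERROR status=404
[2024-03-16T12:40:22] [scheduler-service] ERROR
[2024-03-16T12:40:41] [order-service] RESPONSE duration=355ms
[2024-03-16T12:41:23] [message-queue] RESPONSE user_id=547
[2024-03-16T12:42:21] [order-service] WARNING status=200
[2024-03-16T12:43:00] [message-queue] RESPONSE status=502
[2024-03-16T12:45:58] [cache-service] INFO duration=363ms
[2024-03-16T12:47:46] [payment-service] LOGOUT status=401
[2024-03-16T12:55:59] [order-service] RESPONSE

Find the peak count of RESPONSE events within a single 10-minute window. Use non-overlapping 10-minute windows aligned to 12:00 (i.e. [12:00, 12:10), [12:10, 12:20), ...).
3

To find the burst window:

1. Divide the log period into non-overlapping 10-minute windows starting at 12:00
2. Count RESPONSE events in each window
3. Find the window with maximum count
4. Maximum events in a window: 3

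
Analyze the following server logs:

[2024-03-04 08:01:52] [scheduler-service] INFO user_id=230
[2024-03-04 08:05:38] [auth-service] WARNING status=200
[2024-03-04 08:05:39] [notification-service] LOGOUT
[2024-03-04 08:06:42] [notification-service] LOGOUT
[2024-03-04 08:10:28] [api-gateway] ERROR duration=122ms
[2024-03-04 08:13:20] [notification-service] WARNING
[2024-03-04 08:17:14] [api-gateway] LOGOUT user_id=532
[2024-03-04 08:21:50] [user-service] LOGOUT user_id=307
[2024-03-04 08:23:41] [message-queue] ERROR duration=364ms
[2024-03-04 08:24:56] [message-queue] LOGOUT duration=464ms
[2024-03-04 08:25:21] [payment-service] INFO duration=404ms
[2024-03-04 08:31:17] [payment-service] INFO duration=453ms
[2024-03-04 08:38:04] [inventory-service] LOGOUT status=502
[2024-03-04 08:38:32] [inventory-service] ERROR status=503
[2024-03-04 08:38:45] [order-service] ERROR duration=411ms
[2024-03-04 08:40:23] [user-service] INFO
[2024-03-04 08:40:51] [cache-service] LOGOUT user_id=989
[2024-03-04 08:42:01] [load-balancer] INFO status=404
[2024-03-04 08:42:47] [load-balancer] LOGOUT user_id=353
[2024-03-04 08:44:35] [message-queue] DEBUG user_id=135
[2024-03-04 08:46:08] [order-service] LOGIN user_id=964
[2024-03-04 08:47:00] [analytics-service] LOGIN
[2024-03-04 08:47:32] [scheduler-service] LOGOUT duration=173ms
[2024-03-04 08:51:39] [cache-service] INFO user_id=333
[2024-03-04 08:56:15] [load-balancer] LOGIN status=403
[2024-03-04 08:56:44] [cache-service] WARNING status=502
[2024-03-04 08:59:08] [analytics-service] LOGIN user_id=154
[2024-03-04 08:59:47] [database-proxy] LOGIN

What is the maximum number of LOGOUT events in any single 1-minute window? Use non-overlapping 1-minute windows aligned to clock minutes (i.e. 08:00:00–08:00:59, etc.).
1

To find the burst window:

1. Divide the log period into non-overlapping 1-minute windows starting at 08:00
2. Count LOGOUT events in each window
3. Find the window with maximum count
4. Maximum events in a window: 1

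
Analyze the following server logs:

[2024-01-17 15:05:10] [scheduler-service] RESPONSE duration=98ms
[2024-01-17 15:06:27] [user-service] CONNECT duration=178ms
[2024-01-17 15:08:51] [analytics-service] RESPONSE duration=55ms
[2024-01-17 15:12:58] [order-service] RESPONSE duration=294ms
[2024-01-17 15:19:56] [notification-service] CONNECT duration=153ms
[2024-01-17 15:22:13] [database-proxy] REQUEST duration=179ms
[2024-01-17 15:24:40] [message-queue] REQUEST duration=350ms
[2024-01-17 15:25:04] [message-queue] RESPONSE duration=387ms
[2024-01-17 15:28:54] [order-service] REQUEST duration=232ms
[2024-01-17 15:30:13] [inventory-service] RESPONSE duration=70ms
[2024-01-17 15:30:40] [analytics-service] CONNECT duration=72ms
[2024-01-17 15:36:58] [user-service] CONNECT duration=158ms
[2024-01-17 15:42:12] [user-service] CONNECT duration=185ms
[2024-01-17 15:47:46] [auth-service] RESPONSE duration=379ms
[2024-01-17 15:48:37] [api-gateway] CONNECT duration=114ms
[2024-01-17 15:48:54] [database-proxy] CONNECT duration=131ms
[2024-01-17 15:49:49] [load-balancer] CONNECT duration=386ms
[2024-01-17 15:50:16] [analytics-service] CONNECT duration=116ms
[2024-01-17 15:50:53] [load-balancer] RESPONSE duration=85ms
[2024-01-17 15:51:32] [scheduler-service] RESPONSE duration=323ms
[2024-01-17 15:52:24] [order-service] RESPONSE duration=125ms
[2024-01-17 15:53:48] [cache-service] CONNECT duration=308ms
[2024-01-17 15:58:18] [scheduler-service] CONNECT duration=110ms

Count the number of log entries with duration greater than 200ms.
8

To count timeouts:

1. Threshold: 200ms
2. Extract duration from each log entry
3. Count entries where duration > 200
4. Timeout count: 8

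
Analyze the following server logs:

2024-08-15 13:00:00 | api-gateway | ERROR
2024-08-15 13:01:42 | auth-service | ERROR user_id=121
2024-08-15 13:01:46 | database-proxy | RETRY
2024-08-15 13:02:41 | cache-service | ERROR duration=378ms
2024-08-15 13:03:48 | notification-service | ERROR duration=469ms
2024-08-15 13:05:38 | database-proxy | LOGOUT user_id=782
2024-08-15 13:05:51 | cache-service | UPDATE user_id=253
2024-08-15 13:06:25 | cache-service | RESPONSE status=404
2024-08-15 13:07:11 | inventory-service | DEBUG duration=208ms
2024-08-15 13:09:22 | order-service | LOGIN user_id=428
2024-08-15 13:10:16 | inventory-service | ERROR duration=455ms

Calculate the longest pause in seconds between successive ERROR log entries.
388

To find the longest gap:

1. Extract all ERROR events in chronological order
2. Calculate time differences between consecutive events
3. Find the maximum difference
4. Longest gap: 388 seconds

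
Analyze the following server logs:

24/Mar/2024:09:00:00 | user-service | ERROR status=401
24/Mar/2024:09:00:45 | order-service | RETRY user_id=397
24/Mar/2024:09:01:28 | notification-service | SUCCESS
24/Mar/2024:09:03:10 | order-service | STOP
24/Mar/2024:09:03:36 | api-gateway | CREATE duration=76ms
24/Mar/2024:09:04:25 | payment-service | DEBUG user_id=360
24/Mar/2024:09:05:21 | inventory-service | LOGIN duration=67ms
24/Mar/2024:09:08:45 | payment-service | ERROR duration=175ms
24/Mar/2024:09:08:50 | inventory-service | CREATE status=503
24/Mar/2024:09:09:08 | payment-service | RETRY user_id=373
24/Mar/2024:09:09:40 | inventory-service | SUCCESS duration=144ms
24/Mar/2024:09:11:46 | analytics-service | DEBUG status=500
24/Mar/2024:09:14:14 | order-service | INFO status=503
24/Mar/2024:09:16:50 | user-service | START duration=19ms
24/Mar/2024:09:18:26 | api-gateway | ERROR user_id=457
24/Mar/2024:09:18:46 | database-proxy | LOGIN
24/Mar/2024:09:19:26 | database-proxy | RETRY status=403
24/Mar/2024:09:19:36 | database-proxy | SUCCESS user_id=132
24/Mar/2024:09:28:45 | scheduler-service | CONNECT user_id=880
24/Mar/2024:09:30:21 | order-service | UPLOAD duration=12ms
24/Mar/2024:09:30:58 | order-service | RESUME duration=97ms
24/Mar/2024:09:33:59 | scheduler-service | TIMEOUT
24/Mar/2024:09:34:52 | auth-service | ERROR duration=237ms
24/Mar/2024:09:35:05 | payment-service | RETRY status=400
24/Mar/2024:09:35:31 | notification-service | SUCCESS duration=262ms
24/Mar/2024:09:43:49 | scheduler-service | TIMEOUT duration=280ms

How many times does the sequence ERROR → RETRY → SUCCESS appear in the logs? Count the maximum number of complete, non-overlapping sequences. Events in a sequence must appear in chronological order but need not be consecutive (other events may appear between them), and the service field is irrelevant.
4

To count sequences:

1. Look for pattern: ERROR → RETRY → SUCCESS
2. Greedily scan the log in chronological order, matching each sequence element in turn (ignoring service)
3. Each time the full pattern completes, increment the count and restart matching from the next event
4. Complete non-overlapping sequences found: 4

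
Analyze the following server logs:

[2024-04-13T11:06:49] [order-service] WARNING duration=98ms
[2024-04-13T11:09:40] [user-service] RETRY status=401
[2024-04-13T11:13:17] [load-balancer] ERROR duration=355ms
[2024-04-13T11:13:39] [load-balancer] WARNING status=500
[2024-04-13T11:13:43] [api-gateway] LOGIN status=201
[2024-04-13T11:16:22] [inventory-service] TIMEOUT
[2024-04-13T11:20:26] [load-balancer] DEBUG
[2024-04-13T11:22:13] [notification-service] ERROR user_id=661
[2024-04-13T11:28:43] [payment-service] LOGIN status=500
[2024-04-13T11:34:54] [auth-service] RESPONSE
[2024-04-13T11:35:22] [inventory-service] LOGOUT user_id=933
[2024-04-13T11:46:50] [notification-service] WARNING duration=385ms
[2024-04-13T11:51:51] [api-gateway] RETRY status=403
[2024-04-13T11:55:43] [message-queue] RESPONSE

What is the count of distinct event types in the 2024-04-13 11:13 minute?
3

To count unique event types:

1. Filter events in the minute starting at 2024-04-13 11:13
2. Extract event types from matching entries
3. Count unique types: 3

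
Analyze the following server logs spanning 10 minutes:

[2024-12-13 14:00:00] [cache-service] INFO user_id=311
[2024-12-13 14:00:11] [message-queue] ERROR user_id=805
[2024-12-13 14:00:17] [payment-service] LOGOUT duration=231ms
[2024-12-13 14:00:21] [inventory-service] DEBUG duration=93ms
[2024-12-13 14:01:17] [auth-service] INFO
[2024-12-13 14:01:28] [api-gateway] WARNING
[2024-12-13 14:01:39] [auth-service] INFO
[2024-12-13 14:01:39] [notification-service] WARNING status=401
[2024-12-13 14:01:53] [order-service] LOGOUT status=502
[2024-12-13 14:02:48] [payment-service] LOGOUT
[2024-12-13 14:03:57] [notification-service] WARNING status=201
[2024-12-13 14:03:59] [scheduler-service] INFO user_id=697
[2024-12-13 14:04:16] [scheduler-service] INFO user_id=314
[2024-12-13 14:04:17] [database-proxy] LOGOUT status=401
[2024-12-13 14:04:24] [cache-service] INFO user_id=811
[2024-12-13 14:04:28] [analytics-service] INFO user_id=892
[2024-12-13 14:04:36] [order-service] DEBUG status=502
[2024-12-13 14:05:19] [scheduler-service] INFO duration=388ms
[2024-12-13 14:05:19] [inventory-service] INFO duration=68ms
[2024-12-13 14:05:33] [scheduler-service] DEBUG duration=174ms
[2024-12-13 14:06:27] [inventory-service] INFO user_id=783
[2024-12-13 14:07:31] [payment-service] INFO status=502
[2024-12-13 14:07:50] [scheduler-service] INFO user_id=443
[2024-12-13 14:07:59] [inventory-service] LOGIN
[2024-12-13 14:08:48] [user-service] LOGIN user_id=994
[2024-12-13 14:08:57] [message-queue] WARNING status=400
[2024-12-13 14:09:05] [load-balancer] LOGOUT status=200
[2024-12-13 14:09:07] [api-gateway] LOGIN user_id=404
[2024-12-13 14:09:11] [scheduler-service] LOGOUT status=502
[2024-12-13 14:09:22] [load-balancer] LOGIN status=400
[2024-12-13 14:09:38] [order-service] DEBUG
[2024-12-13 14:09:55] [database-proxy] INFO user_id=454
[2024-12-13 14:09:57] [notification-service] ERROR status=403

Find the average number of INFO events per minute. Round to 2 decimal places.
1.3

To calculate the rate:

1. Count total INFO events: 13
2. Total time period: 10 minutes
3. Rate = 13 / 10 = 1.3 events per minute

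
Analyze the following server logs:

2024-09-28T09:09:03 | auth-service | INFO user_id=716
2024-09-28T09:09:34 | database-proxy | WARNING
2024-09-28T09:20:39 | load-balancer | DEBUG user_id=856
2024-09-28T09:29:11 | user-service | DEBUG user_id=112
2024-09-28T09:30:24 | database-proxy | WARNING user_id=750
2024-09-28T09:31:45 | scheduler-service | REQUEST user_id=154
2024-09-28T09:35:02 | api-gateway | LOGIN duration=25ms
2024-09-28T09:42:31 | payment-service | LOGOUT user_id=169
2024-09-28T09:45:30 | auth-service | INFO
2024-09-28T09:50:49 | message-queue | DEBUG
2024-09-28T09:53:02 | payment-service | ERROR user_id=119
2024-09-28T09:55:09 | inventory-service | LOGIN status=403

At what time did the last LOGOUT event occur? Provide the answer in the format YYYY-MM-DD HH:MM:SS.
2024-09-28 09:42:31

To find the last event:

1. Filter for all LOGOUT events
2. Sort by timestamp
3. Select the last one
4. Timestamp: 2024-09-28 09:42:31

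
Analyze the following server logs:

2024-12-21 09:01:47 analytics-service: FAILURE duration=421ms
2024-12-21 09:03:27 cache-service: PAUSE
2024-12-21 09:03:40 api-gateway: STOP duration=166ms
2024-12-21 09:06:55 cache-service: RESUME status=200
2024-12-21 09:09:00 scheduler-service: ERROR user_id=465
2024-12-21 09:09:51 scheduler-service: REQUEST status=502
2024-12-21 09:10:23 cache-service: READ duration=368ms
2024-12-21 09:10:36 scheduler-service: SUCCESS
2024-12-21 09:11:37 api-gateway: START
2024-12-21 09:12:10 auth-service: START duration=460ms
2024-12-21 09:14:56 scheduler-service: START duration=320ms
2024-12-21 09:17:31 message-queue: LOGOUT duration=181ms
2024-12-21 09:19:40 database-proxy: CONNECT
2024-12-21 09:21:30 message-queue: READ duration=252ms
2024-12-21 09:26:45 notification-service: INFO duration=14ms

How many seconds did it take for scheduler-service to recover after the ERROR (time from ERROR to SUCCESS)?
96

To calculate recovery time:

1. Find ERROR event for scheduler-service: 2024-12-21 09:09:00
2. Find next SUCCESS event for scheduler-service: 2024-12-21 09:10:36
3. Recovery time: 2024-12-21 09:10:36 - 2024-12-21 09:09:00 = 96 seconds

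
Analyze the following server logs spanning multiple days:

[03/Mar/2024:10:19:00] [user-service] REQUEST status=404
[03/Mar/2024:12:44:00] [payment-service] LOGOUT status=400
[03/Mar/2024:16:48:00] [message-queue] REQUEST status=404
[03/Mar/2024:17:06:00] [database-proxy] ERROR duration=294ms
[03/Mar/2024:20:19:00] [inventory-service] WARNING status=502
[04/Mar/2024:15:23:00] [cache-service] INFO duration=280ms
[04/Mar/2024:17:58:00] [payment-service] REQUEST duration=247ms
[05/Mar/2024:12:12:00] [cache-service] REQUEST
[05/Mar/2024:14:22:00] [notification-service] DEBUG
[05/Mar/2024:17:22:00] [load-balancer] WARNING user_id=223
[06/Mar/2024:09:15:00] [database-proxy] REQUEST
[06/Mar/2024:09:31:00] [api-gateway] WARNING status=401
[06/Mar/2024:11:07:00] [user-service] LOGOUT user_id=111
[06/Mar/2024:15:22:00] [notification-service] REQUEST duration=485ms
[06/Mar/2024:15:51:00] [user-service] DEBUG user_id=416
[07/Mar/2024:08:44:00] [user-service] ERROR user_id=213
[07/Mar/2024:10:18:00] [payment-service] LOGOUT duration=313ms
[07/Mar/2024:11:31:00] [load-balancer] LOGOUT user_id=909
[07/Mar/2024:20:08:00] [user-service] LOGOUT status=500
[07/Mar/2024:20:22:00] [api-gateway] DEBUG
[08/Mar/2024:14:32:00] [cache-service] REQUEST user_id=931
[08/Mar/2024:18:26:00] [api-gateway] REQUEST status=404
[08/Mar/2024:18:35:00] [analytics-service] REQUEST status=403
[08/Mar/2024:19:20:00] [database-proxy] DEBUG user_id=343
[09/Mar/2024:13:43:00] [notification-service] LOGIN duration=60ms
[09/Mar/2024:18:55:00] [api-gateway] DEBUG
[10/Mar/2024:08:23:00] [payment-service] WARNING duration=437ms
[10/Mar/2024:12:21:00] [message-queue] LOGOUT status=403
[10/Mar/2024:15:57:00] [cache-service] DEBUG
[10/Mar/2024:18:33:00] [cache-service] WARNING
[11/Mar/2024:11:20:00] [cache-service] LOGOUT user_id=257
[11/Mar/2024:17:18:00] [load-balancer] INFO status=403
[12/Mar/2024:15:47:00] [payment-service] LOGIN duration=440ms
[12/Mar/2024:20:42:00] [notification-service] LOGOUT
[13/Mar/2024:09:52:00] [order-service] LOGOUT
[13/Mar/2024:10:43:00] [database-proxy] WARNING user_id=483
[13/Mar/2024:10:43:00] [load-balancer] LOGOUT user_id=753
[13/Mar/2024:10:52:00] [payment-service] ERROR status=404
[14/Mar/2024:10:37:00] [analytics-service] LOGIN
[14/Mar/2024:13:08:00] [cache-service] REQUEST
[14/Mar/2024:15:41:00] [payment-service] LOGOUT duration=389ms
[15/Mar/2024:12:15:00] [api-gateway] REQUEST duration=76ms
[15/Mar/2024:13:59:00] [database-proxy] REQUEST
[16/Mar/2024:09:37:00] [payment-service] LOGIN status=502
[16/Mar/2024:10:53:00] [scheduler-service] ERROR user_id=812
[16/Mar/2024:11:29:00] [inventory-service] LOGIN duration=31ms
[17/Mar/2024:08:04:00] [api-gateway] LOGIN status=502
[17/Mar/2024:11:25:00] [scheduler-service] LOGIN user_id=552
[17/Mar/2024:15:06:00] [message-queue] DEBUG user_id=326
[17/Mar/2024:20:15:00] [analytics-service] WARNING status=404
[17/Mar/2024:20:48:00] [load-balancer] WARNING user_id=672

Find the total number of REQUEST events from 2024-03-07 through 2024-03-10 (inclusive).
3

To filter by date range:

1. Date range: 2024-03-07 through 2024-03-10, both dates inclusive
2. Filter for REQUEST events whose date falls in this range
3. Count matching events: 3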